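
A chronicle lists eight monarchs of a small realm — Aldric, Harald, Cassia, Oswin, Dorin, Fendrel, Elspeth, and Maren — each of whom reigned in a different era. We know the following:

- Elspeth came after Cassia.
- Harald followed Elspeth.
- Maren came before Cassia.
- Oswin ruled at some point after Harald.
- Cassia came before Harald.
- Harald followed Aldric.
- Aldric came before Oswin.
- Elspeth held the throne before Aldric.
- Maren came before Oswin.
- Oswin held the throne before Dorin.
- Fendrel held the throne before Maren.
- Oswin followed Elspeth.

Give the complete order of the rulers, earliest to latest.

Fendrel, Maren, Cassia, Elspeth, Aldric, Harald, Oswin, Dorin

The constraints fix every adjacent pair, so only one ordering works:
Fendrel → Maren → Cassia → Elspeth → Aldric → Harald → Oswin → Dorin.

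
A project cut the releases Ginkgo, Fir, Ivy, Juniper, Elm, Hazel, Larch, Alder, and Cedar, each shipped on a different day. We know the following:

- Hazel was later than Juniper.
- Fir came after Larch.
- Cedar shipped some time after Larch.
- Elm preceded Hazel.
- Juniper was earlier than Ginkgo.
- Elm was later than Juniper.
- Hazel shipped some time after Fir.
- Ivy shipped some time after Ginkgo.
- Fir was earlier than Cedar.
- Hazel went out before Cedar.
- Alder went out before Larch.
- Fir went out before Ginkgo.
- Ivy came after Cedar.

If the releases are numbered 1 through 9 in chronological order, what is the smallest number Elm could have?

2

Juniper must come before Elm — 1 forced predecessor.
Nothing else is forced ahead of Elm, so its earliest slot is position 1 + 1 = 2.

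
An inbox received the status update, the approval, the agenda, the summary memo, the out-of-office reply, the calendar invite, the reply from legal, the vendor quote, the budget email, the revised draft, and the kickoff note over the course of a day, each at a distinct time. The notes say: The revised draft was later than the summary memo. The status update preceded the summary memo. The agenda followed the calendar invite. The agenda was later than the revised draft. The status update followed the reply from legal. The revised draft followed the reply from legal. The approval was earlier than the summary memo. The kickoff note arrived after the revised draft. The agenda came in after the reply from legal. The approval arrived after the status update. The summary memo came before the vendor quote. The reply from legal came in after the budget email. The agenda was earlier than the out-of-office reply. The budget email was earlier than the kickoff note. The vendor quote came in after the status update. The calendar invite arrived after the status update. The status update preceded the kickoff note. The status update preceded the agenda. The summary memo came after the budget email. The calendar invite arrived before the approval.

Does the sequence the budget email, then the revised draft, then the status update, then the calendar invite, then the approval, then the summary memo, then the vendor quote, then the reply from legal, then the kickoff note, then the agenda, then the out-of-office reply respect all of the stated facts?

no

The constraints require the reply from legal before the status update, but in the proposed sequence the status update appears ahead of the reply from legal. That one violation is enough.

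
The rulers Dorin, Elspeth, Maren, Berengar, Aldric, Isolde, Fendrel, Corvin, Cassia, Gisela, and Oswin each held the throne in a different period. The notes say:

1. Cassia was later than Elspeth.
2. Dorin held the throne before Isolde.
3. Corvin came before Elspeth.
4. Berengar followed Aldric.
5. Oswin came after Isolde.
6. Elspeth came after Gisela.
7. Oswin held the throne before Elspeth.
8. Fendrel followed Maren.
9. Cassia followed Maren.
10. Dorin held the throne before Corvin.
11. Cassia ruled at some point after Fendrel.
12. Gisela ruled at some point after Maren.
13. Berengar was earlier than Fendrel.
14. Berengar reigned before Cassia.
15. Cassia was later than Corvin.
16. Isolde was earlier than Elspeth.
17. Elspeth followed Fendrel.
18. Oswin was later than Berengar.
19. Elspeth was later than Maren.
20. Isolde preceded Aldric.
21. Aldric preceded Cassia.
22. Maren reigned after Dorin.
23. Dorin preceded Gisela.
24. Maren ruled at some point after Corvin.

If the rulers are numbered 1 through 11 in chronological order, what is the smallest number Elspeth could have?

10

Aldric, Berengar, Corvin, Dorin, Fendrel, Gisela, Isolde, Maren, and Oswin must all come before Elspeth — 9 forced predecessors.
Nothing else is forced ahead of Elspeth, so their earliest slot is position 9 + 1 = 10.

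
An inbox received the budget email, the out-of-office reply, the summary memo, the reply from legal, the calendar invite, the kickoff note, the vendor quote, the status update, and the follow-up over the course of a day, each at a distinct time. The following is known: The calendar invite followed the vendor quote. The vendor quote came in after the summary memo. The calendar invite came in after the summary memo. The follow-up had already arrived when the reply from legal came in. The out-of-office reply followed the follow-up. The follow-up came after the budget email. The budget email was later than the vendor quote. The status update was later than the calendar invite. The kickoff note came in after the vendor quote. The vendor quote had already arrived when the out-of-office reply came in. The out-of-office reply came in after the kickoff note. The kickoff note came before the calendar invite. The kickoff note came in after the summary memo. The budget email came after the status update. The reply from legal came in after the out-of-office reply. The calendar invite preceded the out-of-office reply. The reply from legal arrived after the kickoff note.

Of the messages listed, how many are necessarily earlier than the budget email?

Directly stated before the budget email: the status update and the vendor quote.
The calendar invite reaches the budget email via the calendar invite → the status update → the budget email.
The kickoff note reaches the budget email via the kickoff note → the calendar invite → the status update → the budget email.
The summary memo reaches the budget email via the summary memo → the vendor quote → the budget email.
That's the calendar invite, the kickoff note, the status update, the summary memo, and the vendor quote — 5 in all.

5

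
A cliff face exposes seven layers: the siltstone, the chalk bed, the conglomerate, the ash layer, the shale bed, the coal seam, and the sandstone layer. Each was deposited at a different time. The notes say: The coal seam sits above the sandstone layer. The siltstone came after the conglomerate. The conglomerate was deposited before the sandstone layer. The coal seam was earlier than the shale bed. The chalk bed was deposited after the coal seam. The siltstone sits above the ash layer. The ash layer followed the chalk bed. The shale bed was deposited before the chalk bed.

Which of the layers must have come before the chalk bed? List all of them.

the coal seam, the conglomerate, the sandstone layer, the shale bed

Directly stated before the chalk bed: the coal seam and the shale bed.
The conglomerate reaches the chalk bed via the conglomerate → the sandstone layer → the coal seam → the chalk bed.
The sandstone layer reaches the chalk bed via the sandstone layer → the coal seam → the chalk bed.
No chain forces the siltstone (or any of the others) ahead of the chalk bed.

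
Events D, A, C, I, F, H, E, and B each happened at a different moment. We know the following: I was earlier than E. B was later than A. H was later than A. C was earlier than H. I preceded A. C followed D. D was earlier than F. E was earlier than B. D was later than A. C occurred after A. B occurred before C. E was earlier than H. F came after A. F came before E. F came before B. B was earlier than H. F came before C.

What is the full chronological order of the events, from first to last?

The constraints fix every adjacent pair, so only one ordering works:
I → A → D → F → E → B → C → H.

I, A, D, F, E, B, C, H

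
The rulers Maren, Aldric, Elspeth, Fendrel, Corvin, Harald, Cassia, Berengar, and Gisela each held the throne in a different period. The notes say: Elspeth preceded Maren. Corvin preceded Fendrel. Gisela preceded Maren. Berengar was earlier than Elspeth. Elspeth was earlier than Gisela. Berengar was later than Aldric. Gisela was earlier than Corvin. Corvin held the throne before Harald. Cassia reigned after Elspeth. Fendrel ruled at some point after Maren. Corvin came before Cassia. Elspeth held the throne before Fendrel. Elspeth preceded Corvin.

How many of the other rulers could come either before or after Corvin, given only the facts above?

1

Forced before Corvin: Aldric, Berengar, Elspeth, and Gisela; forced after Corvin: Cassia, Fendrel, and Harald.
That leaves Maren with no forced order relative to Corvin — 1.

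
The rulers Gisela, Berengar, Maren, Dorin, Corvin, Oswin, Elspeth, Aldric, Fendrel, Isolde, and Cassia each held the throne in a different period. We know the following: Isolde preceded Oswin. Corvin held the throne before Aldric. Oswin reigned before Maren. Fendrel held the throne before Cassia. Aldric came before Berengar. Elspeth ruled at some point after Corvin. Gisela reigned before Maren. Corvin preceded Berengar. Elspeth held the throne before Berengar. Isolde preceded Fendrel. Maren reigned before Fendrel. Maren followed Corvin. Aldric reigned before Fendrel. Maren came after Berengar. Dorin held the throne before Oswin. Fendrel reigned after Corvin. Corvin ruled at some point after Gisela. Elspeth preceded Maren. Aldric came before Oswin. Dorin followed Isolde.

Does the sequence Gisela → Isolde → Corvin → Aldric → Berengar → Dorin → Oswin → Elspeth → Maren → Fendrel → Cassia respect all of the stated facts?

no

The constraints require Elspeth before Berengar, but in the proposed sequence Berengar appears ahead of Elspeth. That one violation is enough.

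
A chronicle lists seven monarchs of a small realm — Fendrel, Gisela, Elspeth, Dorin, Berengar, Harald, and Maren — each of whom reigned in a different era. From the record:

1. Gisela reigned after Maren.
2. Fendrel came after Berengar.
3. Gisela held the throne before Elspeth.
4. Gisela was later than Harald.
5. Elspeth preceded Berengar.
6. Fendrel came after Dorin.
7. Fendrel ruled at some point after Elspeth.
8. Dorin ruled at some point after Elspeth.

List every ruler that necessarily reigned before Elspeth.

Gisela, Harald, Maren

Directly stated before Elspeth: Gisela.
Harald reaches Elspeth via Harald → Gisela → Elspeth.
Maren reaches Elspeth via Maren → Gisela → Elspeth.
No chain forces Dorin (or any of the others) ahead of Elspeth.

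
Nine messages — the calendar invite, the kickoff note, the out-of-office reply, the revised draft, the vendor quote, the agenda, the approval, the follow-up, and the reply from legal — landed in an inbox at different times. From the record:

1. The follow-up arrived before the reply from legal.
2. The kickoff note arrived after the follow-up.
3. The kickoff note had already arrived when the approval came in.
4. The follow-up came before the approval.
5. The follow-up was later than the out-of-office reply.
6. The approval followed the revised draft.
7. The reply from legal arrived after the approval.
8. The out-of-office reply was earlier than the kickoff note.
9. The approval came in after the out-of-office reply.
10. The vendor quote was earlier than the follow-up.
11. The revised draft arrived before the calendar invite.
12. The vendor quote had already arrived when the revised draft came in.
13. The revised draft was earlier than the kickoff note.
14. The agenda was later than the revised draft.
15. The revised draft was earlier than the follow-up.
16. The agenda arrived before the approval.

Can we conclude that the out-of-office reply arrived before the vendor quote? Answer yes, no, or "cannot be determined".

No chain of stated constraints runs from the out-of-office reply to the vendor quote, and none runs from the vendor quote to the out-of-office reply either.
So the relative order of the out-of-office reply and the vendor quote is not fixed by the given facts.

cannot be determined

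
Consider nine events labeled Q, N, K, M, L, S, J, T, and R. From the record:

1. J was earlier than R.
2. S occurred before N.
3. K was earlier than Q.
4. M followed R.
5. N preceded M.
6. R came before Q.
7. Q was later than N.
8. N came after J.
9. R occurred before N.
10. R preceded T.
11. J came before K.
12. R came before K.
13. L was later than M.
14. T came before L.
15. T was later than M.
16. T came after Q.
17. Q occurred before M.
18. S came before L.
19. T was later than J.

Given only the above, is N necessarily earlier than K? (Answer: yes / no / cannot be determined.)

cannot be determined

No chain of stated constraints runs from N to K, and none runs from K to N either.
So the relative order of N and K is not fixed by the given facts.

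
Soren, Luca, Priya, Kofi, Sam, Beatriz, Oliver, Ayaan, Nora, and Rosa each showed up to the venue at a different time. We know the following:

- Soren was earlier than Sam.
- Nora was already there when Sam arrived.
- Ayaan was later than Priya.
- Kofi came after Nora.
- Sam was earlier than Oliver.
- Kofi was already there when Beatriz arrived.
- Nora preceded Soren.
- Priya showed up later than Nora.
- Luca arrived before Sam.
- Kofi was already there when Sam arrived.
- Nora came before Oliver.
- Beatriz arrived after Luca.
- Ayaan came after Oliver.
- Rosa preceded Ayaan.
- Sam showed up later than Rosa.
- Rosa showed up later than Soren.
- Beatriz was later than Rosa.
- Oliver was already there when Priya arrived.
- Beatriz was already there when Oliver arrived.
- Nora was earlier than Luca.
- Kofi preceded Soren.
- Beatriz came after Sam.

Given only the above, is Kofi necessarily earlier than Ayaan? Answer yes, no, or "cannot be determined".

Chain the constraints: Kofi → Beatriz → Oliver → Ayaan. Each link is directly stated, so Kofi comes before Ayaan.

yes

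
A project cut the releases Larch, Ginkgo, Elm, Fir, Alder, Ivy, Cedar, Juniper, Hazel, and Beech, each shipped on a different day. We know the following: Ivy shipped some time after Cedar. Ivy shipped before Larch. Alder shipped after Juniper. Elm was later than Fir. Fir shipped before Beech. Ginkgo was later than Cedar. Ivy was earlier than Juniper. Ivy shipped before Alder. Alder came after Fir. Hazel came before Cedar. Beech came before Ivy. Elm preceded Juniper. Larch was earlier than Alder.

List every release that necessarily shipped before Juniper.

Beech, Cedar, Elm, Fir, Hazel, Ivy

Directly stated before Juniper: Elm and Ivy.
Beech reaches Juniper via Beech → Ivy → Juniper.
Cedar reaches Juniper via Cedar → Ivy → Juniper.
Fir reaches Juniper via Fir → Elm → Juniper.
Likewise Hazel reaches Juniper by chaining the stated constraints.
No chain forces Alder (or any of the others) ahead of Juniper.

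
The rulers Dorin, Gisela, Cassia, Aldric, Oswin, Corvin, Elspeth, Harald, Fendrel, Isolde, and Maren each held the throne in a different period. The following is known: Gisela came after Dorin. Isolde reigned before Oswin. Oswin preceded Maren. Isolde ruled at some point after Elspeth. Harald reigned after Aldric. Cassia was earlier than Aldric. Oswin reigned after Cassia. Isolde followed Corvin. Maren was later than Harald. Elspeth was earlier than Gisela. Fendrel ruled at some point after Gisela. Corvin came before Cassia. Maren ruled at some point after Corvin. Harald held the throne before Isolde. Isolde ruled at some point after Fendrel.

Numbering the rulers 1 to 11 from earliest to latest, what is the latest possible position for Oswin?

10

Oswin must come before Maren — 1 ruler forced after them.
Everything else can be placed before Oswin in some valid order, so Oswin can sit as late as position 11 − 1 = 10.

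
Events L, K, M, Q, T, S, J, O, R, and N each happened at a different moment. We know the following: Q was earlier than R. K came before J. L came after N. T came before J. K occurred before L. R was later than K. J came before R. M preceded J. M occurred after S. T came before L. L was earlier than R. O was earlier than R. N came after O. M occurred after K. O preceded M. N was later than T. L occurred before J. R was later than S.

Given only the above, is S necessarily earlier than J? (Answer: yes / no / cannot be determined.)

Chain the constraints: S → M → J. Each link is directly stated, so S comes before J.

yes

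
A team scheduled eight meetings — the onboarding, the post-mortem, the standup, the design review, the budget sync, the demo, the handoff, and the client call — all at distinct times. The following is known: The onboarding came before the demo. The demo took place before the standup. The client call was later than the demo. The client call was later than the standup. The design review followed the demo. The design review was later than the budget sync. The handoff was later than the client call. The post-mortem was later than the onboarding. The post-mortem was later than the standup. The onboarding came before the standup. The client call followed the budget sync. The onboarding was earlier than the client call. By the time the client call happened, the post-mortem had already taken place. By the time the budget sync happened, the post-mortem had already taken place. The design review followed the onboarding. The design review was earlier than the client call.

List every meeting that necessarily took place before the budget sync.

the demo, the onboarding, the post-mortem, the standup

Directly stated before the budget sync: the post-mortem.
The demo reaches the budget sync via the demo → the standup → the post-mortem → the budget sync.
The onboarding reaches the budget sync via the onboarding → the post-mortem → the budget sync.
The standup reaches the budget sync via the standup → the post-mortem → the budget sync.
No chain forces the handoff (or any of the others) ahead of the budget sync.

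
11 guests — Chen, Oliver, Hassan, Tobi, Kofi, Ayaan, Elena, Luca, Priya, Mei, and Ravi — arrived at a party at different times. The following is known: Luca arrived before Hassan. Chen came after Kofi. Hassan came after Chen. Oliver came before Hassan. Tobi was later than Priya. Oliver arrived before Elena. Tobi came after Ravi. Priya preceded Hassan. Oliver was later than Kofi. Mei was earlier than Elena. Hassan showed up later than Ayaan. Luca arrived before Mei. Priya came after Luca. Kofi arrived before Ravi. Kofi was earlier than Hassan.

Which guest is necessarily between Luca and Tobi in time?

Priya

Tracing the constraints gives Luca → Priya → Tobi, so Priya sits after Luca and before Tobi.
No other guest is forced both after Luca and before Tobi.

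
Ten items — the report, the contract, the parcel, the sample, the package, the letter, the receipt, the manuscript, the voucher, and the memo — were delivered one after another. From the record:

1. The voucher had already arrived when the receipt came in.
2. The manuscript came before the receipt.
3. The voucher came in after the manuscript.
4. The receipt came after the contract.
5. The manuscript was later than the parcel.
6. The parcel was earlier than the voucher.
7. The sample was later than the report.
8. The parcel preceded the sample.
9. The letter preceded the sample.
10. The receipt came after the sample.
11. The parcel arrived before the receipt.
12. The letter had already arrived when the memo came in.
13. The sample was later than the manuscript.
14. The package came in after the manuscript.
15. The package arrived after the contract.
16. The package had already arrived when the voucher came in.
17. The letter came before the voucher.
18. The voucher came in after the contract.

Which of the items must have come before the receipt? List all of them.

the contract, the letter, the manuscript, the package, the parcel, the report, the sample, the voucher

Directly stated before the receipt: the contract, the manuscript, the parcel, the sample, and the voucher.
The letter reaches the receipt via the letter → the voucher → the receipt.
The package reaches the receipt via the package → the voucher → the receipt.
The report reaches the receipt via the report → the sample → the receipt.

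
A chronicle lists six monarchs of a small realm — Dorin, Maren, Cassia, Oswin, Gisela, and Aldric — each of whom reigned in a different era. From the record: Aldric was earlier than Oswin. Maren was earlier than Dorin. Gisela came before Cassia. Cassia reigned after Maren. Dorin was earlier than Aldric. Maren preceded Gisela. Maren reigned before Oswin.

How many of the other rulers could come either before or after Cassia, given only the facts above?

Forced before Cassia: Gisela and Maren.
That leaves Aldric, Dorin, and Oswin with no forced order relative to Cassia — 3.

3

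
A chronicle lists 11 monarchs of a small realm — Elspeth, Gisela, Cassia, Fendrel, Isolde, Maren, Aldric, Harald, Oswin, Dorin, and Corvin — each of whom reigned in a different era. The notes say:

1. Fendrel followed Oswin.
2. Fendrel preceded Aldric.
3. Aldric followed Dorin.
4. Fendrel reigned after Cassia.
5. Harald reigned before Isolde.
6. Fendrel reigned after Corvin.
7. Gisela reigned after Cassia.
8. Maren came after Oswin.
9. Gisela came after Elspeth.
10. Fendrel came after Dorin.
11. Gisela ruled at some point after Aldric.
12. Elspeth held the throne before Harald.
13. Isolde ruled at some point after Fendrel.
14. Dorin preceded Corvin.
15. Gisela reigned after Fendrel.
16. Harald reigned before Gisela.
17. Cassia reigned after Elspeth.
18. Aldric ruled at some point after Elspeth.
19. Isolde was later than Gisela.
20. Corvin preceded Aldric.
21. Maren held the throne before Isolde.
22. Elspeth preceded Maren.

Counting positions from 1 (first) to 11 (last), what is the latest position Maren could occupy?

Maren must come before Isolde — 1 ruler forced after them.
Everything else can be placed before Maren in some valid order, so Maren can sit as late as position 11 − 1 = 10.

10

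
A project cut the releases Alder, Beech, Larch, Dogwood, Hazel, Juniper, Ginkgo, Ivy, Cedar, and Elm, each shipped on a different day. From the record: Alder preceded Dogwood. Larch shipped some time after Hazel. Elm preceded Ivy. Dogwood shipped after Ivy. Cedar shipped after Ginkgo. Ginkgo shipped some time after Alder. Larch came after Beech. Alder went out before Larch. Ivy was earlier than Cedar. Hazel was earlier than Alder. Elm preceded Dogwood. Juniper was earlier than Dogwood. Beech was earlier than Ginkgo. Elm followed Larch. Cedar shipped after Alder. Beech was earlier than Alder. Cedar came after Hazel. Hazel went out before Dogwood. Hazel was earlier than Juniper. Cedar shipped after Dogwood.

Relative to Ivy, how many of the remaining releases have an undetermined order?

2

Forced before Ivy: Alder, Beech, Elm, Hazel, and Larch; forced after Ivy: Cedar and Dogwood.
That leaves Ginkgo and Juniper with no forced order relative to Ivy — 2.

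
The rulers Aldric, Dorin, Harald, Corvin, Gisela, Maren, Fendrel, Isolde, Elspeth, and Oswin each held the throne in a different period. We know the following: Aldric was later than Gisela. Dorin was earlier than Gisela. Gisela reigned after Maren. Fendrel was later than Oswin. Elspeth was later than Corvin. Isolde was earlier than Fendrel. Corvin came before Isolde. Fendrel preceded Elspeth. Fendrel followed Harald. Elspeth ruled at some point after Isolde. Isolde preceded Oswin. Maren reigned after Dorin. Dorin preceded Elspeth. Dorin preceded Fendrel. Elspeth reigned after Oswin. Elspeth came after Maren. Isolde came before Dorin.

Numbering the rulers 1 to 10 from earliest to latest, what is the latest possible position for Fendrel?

Fendrel must come before Elspeth — 1 ruler forced after them.
Everything else can be placed before Fendrel in some valid order, so Fendrel can sit as late as position 10 − 1 = 9.

9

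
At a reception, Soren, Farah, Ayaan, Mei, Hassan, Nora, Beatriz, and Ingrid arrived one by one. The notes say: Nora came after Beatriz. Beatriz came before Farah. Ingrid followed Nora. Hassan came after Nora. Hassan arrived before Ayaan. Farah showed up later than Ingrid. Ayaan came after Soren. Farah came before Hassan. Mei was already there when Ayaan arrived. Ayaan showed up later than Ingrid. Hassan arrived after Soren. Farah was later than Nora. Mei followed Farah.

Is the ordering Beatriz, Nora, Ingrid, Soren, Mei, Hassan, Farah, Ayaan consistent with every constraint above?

The constraints require Farah before Mei, but in the proposed sequence Mei appears ahead of Farah. That one violation is enough.

no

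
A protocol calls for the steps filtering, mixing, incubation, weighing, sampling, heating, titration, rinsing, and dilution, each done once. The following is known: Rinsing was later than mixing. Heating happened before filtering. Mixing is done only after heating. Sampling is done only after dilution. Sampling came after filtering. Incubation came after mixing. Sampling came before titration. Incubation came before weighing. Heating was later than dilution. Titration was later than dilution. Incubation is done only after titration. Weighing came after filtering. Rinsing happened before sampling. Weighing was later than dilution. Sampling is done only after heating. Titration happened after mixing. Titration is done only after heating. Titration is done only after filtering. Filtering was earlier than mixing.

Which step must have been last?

Every other step has a chain of constraints placing it before weighing, so weighing is last.

weighing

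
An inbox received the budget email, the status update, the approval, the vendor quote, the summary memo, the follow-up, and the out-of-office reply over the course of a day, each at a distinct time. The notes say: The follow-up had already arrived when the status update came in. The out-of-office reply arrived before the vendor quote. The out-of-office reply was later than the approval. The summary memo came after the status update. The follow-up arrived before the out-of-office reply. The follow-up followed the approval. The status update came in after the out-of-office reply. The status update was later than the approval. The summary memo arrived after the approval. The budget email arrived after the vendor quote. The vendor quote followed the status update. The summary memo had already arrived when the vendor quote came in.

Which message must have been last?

the budget email

Every other message has a chain of constraints placing it before the budget email, so the budget email is last.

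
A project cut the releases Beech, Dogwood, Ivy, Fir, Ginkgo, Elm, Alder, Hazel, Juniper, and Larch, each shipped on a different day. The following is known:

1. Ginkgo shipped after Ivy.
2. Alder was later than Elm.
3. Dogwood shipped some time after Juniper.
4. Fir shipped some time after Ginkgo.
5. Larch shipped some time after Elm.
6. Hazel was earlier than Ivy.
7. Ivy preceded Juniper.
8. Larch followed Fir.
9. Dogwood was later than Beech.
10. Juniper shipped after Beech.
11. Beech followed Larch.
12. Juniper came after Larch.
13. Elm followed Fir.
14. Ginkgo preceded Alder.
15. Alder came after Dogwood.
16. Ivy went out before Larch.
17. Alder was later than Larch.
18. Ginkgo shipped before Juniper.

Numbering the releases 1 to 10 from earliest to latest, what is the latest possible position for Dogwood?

Dogwood must come before Alder — 1 release forced after it.
Everything else can be placed before Dogwood in some valid order, so Dogwood can sit as late as position 10 − 1 = 9.

9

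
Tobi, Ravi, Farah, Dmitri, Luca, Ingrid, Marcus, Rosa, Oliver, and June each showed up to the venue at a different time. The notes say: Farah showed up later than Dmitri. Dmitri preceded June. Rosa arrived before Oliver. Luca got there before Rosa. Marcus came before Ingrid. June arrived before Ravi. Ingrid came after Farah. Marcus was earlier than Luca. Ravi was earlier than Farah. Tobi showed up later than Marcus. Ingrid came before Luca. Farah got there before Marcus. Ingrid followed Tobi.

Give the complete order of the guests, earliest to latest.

Dmitri, June, Ravi, Farah, Marcus, Tobi, Ingrid, Luca, Rosa, Oliver

The constraints fix every adjacent pair, so only one ordering works:
Dmitri → June → Ravi → Farah → Marcus → Tobi → Ingrid → Luca → Rosa → Oliver.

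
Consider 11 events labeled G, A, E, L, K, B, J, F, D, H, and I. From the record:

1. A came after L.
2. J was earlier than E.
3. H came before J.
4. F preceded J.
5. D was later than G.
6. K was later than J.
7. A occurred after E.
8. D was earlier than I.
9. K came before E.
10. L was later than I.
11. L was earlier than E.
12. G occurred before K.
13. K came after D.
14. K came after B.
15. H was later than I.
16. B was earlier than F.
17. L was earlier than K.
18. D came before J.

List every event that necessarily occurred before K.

Directly stated before K: B, D, G, J, and L.
F reaches K via F → J → K.
H reaches K via H → J → K.
I reaches K via I → L → K.
No chain forces A (or any of the others) ahead of K.

B, D, F, G, H, I, J, L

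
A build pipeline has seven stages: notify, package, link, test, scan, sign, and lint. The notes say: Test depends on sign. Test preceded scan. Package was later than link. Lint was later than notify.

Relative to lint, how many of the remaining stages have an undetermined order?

Forced before lint: notify.
That leaves link, package, scan, sign, and test with no forced order relative to lint — 5.

5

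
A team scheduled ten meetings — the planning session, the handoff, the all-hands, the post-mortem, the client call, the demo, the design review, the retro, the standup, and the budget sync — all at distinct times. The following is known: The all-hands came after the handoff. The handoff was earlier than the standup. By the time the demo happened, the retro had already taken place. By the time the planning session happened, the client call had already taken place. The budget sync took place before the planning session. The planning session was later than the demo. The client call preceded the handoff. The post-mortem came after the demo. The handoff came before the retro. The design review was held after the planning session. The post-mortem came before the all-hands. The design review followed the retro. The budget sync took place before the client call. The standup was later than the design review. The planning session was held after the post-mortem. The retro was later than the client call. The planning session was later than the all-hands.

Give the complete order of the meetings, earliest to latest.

the budget sync, the client call, the handoff, the retro, the demo, the post-mortem, the all-hands, the planning session, the design review, the standup

The constraints fix every adjacent pair, so only one ordering works:
the budget sync → the client call → the handoff → the retro → the demo → the post-mortem → the all-hands → the planning session → the design review → the standup.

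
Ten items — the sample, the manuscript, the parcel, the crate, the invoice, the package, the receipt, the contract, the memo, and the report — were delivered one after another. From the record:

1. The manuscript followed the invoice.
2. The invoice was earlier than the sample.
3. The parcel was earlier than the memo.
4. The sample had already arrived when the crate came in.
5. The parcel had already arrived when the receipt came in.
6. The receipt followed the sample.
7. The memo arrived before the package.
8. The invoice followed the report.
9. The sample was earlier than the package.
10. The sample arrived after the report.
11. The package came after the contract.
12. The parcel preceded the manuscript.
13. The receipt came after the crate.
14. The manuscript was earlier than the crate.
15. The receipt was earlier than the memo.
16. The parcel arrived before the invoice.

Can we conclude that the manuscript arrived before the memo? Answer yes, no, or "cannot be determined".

Chain the constraints: the manuscript → the crate → the receipt → the memo. Each link is directly stated, so the manuscript comes before the memo.

yes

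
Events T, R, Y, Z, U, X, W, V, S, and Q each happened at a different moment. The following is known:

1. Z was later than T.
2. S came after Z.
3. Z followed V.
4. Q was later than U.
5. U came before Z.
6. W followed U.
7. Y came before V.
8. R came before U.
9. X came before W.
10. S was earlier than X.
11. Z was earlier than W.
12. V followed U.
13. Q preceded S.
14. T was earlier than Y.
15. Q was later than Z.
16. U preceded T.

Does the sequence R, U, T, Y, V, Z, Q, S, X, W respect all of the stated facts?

Check each stated constraint against the proposed order — e.g. U is ahead of Q; U is ahead of W. Every pair is in the required order; nothing is violated.

yes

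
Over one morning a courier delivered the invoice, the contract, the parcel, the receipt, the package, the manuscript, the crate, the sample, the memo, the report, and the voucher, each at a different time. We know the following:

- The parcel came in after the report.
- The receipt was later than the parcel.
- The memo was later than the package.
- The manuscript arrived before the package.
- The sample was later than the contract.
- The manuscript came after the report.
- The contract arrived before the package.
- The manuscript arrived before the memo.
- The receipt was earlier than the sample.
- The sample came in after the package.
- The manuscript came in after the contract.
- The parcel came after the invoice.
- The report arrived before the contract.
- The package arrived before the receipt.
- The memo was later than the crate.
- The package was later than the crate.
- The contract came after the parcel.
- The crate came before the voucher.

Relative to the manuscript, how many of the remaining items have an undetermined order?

2

Forced before the manuscript: the contract, the invoice, the parcel, and the report; forced after the manuscript: the memo, the package, the receipt, and the sample.
That leaves the crate and the voucher with no forced order relative to the manuscript — 2.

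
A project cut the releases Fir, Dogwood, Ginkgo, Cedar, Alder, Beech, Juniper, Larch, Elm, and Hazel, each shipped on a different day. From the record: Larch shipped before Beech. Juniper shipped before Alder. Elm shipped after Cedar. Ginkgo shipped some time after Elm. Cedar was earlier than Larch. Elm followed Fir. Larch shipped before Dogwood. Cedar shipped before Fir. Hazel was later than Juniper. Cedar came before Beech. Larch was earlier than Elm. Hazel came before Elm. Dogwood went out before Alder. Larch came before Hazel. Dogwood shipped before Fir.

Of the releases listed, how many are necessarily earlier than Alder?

Directly stated before Alder: Dogwood and Juniper.
Cedar reaches Alder via Cedar → Larch → Dogwood → Alder.
Larch reaches Alder via Larch → Dogwood → Alder.
No chain forces Fir (or any of the others) ahead of Alder.
That's Cedar, Dogwood, Juniper, and Larch — 4 in all.

4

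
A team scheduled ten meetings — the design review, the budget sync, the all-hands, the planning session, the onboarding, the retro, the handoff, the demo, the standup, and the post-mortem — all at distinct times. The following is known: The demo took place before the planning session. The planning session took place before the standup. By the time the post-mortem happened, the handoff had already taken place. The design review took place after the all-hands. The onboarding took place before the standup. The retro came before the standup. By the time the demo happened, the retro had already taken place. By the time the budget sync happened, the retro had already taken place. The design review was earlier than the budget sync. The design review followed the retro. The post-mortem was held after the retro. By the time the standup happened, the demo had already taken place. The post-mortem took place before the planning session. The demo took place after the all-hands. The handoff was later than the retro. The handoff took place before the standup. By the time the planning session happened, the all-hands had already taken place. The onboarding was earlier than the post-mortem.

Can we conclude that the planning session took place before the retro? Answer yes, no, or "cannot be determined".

Tracing the constraints gives the retro → the demo → the planning session, so the retro must come before the planning session.
That means the planning session cannot be before the retro.

no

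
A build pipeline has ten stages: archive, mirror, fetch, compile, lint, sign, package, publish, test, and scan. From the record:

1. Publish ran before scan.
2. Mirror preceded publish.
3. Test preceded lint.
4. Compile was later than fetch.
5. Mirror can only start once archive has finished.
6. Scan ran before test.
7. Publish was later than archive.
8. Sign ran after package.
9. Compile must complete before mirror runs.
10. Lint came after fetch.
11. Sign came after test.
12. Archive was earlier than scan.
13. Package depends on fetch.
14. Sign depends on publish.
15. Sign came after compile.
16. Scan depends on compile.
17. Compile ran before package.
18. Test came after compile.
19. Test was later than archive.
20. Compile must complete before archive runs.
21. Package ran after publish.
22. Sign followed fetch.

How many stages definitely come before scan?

Directly stated before scan: archive, compile, and publish.
Fetch reaches scan via fetch → compile → scan.
Mirror reaches scan via mirror → publish → scan.
No chain forces test (or any of the others) ahead of scan.
That's archive, compile, fetch, mirror, and publish — 5 in all.

5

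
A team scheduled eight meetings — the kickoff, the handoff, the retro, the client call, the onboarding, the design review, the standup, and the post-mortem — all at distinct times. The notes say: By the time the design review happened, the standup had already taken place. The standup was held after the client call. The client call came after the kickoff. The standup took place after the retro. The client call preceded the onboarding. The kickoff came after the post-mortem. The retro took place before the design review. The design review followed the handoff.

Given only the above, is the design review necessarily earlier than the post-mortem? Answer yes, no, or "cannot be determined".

no

Tracing the constraints gives the post-mortem → the kickoff → the client call → the standup → the design review, so the post-mortem must come before the design review.
That means the design review cannot be before the post-mortem.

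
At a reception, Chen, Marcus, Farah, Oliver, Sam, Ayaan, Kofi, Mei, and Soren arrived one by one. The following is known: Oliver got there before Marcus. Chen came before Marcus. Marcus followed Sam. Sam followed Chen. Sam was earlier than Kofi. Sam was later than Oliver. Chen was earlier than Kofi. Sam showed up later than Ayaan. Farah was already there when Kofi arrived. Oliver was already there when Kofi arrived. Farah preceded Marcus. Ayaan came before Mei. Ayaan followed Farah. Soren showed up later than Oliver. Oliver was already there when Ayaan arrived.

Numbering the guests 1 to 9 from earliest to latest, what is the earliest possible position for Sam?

5

Ayaan, Chen, Farah, and Oliver must all come before Sam — 4 forced predecessors.
Nothing else is forced ahead of Sam, so their earliest slot is position 4 + 1 = 5.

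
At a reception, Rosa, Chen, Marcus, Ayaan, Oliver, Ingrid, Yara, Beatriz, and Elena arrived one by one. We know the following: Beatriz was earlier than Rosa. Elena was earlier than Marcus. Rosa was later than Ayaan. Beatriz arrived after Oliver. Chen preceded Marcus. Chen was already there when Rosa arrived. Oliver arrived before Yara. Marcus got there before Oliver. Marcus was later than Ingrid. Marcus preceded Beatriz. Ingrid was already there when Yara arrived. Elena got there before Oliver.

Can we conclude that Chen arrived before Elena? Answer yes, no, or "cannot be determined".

No chain of stated constraints runs from Chen to Elena, and none runs from Elena to Chen either.
So the relative order of Chen and Elena is not fixed by the given facts.

cannot be determined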